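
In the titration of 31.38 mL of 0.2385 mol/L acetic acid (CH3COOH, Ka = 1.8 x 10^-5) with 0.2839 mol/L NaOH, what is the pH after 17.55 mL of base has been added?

5.04

Initial n(CH3COOH) = 0.2385 x 0.03138 = 0.007484 mol.
n(NaOH) added = 0.2839 x 0.01755 = 0.004982 mol, converting that many moles of CH3COOH to CH3COO-.
Remaining n(CH3COOH) = 0.002502 mol; n(CH3COO-) = 0.004982 mol.
By Henderson-Hasselbalch, pH = pKa + log([A^-]/[HA]) = 4.74 + log(0.004982/0.002502) = 4.74 + (+0.30) = 5.04.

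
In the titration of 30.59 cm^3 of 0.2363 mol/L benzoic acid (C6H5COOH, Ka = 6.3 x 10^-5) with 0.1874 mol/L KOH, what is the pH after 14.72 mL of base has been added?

Initial n(C6H5COOH) = 0.2363 x 0.03059 = 0.007228 mol.
n(KOH) added = 0.1874 x 0.01472 = 0.002759 mol, converting that many moles of C6H5COOH to C6H5COO-.
Remaining n(C6H5COOH) = 0.004470 mol; n(C6H5COO-) = 0.002759 mol.
By Henderson-Hasselbalch, pH = pKa + log([A^-]/[HA]) = 4.20 + log(0.002759/0.004470) = 4.20 + (-0.21) = 3.99.

3.99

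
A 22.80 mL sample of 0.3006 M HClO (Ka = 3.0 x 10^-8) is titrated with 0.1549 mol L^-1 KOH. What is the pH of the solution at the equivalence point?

n(HClO) = 0.3006 x 0.02280 = 0.006854 mol; V(KOH) at equivalence = 0.006854/0.1549 = 0.04425 L.
At equivalence all the acid is converted to ClO-; total volume = 0.02280 + 0.04425 = 0.06705 L, so [ClO-] = 0.006854/0.06705 = 0.1022 M.
Kb = Kw/Ka = 1.0e-14 / 3.0 x 10^-8 = 3.33e-7.
[OH^-] = sqrt(Kb x [ClO-]) = sqrt(3.33e-7 x 0.1022) = 0.000185 M.
pOH = 3.73, so pH = 14.00 - 3.73 = 10.27.

10.27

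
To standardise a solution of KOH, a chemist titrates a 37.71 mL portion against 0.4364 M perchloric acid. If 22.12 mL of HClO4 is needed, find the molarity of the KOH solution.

0.256 M

n(HClO4) delivered = 0.4364 x 0.02212 = 0.009653 mol.
For a 1:1 reaction, n(KOH) = 0.009653 mol.
[KOH] = 0.009653 mol / 0.03771 L = 0.256 M.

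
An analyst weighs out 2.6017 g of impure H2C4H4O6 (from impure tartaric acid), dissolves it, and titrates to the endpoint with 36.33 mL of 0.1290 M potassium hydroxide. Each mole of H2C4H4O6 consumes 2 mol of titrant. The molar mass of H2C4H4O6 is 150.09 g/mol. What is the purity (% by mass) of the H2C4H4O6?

13.5%

n(KOH) = 0.1290 x 0.03633 = 0.004687 mol.
n(H2C4H4O6) = 0.004687 / 2 = 0.002343 mol.
mass of H2C4H4O6 = 0.002343 x 150.09 = 0.3517 g.
% purity = 0.3517 / 2.6017 x 100 = 13.5%.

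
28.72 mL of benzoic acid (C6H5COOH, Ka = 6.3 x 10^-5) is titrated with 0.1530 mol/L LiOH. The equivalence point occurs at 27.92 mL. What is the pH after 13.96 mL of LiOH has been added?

4.20

13.96 mL is exactly half the equivalence volume (27.92/2), i.e. the half-equivalence point.
There, n(HA) = n(A^-), so pH = pKa = -log(6.3 x 10^-5) = 4.20.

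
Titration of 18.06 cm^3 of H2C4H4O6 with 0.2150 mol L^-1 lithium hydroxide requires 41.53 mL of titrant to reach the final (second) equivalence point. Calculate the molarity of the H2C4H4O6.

n(LiOH) = 0.2150 x 0.04153 = 0.008929 mol.
At the final (second) equivalence point, 2 mol OH^- react per mol H2C4H4O6, so n(H2C4H4O6) = 0.008929 / 2 = 0.004464 mol.
[H2C4H4O6] = 0.004464 / 0.01806 L = 0.247 M.

0.247 M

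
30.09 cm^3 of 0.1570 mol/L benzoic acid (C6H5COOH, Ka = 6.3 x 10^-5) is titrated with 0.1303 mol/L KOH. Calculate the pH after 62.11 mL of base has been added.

n(acid) = 0.1570 x 0.03009 = 0.004724 mol; n(KOH) added = 0.1303 x 0.06211 = 0.008093 mol.
Base is in excess by 0.008093 - 0.004724 = 0.003369 mol in a total volume of 0.09220 L.
[OH^-] = 0.003369/0.09220 = 0.03654 M, so pOH = 1.44 and pH = 14.00 - 1.44 = 12.56.

12.56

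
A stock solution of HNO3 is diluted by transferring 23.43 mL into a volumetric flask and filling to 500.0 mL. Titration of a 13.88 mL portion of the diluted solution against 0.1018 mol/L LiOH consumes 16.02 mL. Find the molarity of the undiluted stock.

2.51 M

n(LiOH) = 0.1018 x 0.01602 = 0.001631 mol.
n(HNO3) in the aliquot = 0.001631 mol.
[diluted HNO3] = 0.001631 / 0.01388 = 0.1175 M.
Dilution factor = 500.0/23.43 = 21.34, so [stock] = 0.1175 x 21.34 = 2.51 M.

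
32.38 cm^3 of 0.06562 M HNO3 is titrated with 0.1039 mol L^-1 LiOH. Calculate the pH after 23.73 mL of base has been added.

11.78

n(acid) = 0.06562 x 0.03238 = 0.002125 mol; n(LiOH) added = 0.1039 x 0.02373 = 0.002466 mol.
Base is in excess by 0.002466 - 0.002125 = 0.0003408 mol in a total volume of 0.05611 L.
[OH^-] = 0.0003408/0.05611 = 0.006073 M, so pOH = 2.22 and pH = 14.00 - 2.22 = 11.78.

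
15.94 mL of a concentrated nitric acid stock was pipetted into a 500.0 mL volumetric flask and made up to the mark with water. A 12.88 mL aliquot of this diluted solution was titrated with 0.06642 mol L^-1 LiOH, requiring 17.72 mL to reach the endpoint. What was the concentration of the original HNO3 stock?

n(LiOH) = 0.06642 x 0.01772 = 0.001177 mol.
n(HNO3) in the aliquot = 0.001177 mol.
[diluted HNO3] = 0.001177 / 0.01288 = 0.09138 M.
Dilution factor = 500.0/15.94 = 31.37, so [stock] = 0.09138 x 31.37 = 2.87 M.

2.87 M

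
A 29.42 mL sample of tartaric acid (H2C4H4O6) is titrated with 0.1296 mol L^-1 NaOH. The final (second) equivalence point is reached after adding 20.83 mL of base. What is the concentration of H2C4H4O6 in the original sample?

n(NaOH) = 0.1296 x 0.02083 = 0.002700 mol.
At the final (second) equivalence point, 2 mol OH^- react per mol H2C4H4O6, so n(H2C4H4O6) = 0.002700 / 2 = 0.001350 mol.
[H2C4H4O6] = 0.001350 / 0.02942 L = 0.0459 M.

0.0459 M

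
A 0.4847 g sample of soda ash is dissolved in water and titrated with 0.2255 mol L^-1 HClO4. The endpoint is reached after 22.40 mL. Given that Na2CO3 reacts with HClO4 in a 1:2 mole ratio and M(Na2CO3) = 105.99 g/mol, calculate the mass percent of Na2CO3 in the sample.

n(HClO4) = 0.2255 x 0.02240 = 0.005051 mol.
n(Na2CO3) = 0.005051 / 2 = 0.002526 mol.
mass of Na2CO3 = 0.002526 x 105.99 = 0.2677 g.
% purity = 0.2677 / 0.4847 x 100 = 55.2%.

55.2%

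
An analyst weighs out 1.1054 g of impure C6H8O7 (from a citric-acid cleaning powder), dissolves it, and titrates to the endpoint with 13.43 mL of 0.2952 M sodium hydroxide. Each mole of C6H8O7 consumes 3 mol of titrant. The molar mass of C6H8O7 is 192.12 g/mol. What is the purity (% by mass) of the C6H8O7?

23.0%

n(NaOH) = 0.2952 x 0.01343 = 0.003965 mol.
n(C6H8O7) = 0.003965 / 3 = 0.001322 mol.
mass of C6H8O7 = 0.001322 x 192.12 = 0.2539 g.
% purity = 0.2539 / 1.1054 x 100 = 23.0%.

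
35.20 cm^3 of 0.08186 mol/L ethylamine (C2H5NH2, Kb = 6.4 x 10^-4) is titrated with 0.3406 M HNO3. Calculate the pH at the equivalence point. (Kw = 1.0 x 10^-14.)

n(C2H5NH2) = 0.08186 x 0.03520 = 0.002881 mol; V(HNO3) at equivalence = 0.002881/0.3406 = 0.008460 L.
At equivalence the base is fully converted to C2H5NH3+; total volume = 0.04366 L, so [C2H5NH3+] = 0.002881/0.04366 = 0.06600 M.
Ka(C2H5NH3+) = Kw/Kb = 1.0e-14 / 6.4 x 10^-4 = 1.56e-11.
[H^+] = sqrt(Ka x [C2H5NH3+]) = sqrt(1.56e-11 x 0.06600) = 1.02e-6 M.
pH = -log(1.02e-6) = 5.99.

5.99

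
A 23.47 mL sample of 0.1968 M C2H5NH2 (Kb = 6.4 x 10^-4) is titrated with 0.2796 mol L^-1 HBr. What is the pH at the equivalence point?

5.87

n(C2H5NH2) = 0.1968 x 0.02347 = 0.004619 mol; V(HBr) at equivalence = 0.004619/0.2796 = 0.01652 L.
At equivalence the base is fully converted to C2H5NH3+; total volume = 0.03999 L, so [C2H5NH3+] = 0.004619/0.03999 = 0.1155 M.
Ka(C2H5NH3+) = Kw/Kb = 1.0e-14 / 6.4 x 10^-4 = 1.56e-11.
[H^+] = sqrt(Ka x [C2H5NH3+]) = sqrt(1.56e-11 x 0.1155) = 1.34e-6 M.
pH = -log(1.34e-6) = 5.87.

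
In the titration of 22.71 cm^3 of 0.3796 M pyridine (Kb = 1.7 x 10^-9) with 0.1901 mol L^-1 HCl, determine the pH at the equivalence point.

n(C5H5N) = 0.3796 x 0.02271 = 0.008621 mol; V(HCl) at equivalence = 0.008621/0.1901 = 0.04535 L.
At equivalence the base is fully converted to C5H5NH+; total volume = 0.06806 L, so [C5H5NH+] = 0.008621/0.06806 = 0.1267 M.
Ka(C5H5NH+) = Kw/Kb = 1.0e-14 / 1.7 x 10^-9 = 5.88e-6.
[H^+] = sqrt(Ka x [C5H5NH+]) = sqrt(5.88e-6 x 0.1267) = 0.000863 M.
pH = -log(0.000863) = 3.06.

3.06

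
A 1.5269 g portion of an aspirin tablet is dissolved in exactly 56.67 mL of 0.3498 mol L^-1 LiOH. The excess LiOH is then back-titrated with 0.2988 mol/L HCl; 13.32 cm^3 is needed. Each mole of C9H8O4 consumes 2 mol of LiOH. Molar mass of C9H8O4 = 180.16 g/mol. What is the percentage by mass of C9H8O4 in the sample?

93.5%

Total n(LiOH) added = 0.3498 x 0.05667 = 0.01982 mol.
n(HCl) used = 0.2988 x 0.01332 = 0.003980 mol, which equals the excess n(LiOH).
So n(LiOH) consumed by the sample = 0.01982 - 0.003980 = 0.01584 mol.
n(C9H8O4) = 0.01584 / 2 = 0.007922 mol.
mass C9H8O4 = 0.007922 x 180.16 = 1.427 g, so %C9H8O4 = 1.427/1.5269 x 100 = 93.5%.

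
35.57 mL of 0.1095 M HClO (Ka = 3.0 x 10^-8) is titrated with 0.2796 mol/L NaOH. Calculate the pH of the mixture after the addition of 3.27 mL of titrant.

Initial n(HClO) = 0.1095 x 0.03557 = 0.003895 mol.
n(NaOH) added = 0.2796 x 0.003270 = 0.0009143 mol, converting that many moles of HClO to ClO-.
Remaining n(HClO) = 0.002981 mol; n(ClO-) = 0.0009143 mol.
By Henderson-Hasselbalch, pH = pKa + log([A^-]/[HA]) = 7.52 + log(0.0009143/0.002981) = 7.52 + (-0.51) = 7.01.

7.01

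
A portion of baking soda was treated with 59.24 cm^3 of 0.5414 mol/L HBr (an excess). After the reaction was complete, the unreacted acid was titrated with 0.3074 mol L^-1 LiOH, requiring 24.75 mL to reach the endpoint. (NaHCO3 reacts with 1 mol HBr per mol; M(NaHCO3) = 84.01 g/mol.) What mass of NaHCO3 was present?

Total n(HBr) added = 0.5414 x 0.05924 = 0.03207 mol.
n(LiOH) used = 0.3074 x 0.02475 = 0.007608 mol, which equals the excess n(HBr).
So n(HBr) consumed by the sample = 0.03207 - 0.007608 = 0.02446 mol.
n(NaHCO3) = 0.02446 / 1 = 0.02446 mol.
mass = 0.02446 mol x 84.01 g/mol = 2.06 g.

2.06 g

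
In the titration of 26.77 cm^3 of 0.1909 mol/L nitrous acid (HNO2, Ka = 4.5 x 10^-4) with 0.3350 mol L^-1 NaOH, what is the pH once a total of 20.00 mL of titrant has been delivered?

n(acid) = 0.1909 x 0.02677 = 0.005110 mol; n(NaOH) added = 0.3350 x 0.02000 = 0.006700 mol.
Base is in excess by 0.006700 - 0.005110 = 0.001590 mol in a total volume of 0.04677 L.
[OH^-] = 0.001590/0.04677 = 0.03399 M, so pOH = 1.47 and pH = 14.00 - 1.47 = 12.53.

12.53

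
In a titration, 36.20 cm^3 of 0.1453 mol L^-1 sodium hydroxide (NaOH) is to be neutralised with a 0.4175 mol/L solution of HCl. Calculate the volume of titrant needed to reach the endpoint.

n(NaOH) = 0.1453 mol/L x 0.03620 L = 0.005260 mol.
At equivalence n(HCl) = n(NaOH) = 0.005260 mol.
V(HCl) = 0.005260 / 0.4175 = 0.01260 L = 12.6 mL.

12.6 mL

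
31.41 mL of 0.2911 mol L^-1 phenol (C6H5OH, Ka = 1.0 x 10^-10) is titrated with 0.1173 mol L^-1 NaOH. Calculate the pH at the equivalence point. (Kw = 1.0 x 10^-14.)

11.46

n(C6H5OH) = 0.2911 x 0.03141 = 0.009143 mol; V(NaOH) at equivalence = 0.009143/0.1173 = 0.07795 L.
At equivalence all the acid is converted to C6H5O-; total volume = 0.03141 + 0.07795 = 0.1094 L, so [C6H5O-] = 0.009143/0.1094 = 0.08361 M.
Kb = Kw/Ka = 1.0e-14 / 1.0 x 10^-10 = 0.000100.
[OH^-] = sqrt(Kb x [C6H5O-]) = sqrt(0.000100 x 0.08361) = 0.00289 M.
pOH = 2.54, so pH = 14.00 - 2.54 = 11.46.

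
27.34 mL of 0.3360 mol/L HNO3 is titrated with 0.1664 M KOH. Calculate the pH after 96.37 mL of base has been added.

n(acid) = 0.3360 x 0.02734 = 0.009186 mol; n(KOH) added = 0.1664 x 0.09637 = 0.01604 mol.
Base is in excess by 0.01604 - 0.009186 = 0.006850 mol in a total volume of 0.1237 L.
[OH^-] = 0.006850/0.1237 = 0.05537 M, so pOH = 1.26 and pH = 14.00 - 1.26 = 12.74.

12.74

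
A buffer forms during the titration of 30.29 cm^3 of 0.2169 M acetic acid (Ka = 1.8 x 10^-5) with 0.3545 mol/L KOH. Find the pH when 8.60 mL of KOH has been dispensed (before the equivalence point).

4.68

Initial n(CH3COOH) = 0.2169 x 0.03029 = 0.006570 mol.
n(KOH) added = 0.3545 x 0.008600 = 0.003049 mol, converting that many moles of CH3COOH to CH3COO-.
Remaining n(CH3COOH) = 0.003521 mol; n(CH3COO-) = 0.003049 mol.
By Henderson-Hasselbalch, pH = pKa + log([A^-]/[HA]) = 4.74 + log(0.003049/0.003521) = 4.74 + (-0.06) = 4.68.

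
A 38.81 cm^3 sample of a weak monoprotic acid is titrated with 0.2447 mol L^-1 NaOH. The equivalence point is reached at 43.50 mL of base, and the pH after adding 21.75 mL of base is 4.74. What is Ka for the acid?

1.8 x 10^-5

21.75 mL is half of the equivalence volume, so this is the half-equivalence point where [HA] = [A^-].
At half-equivalence pH = pKa, so pKa = 4.74.
Ka = 10^(-4.74) = 1.8 x 10^-5.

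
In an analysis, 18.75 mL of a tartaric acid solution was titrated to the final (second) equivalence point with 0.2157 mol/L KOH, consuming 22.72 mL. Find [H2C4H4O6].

n(KOH) = 0.2157 x 0.02272 = 0.004901 mol.
At the final (second) equivalence point, 2 mol OH^- react per mol H2C4H4O6, so n(H2C4H4O6) = 0.004901 / 2 = 0.002450 mol.
[H2C4H4O6] = 0.002450 / 0.01875 L = 0.131 M.

0.131 M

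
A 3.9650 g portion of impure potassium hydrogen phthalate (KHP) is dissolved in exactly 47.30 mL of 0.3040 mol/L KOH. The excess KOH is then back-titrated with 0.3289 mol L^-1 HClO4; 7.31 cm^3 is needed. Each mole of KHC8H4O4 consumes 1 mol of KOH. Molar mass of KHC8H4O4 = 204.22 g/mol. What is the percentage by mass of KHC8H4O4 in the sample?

61.7%

Total n(KOH) added = 0.3040 x 0.04730 = 0.01438 mol.
n(HClO4) used = 0.3289 x 0.007310 = 0.002404 mol, which equals the excess n(KOH).
So n(KOH) consumed by the sample = 0.01438 - 0.002404 = 0.01197 mol.
n(KHC8H4O4) = 0.01197 / 1 = 0.01197 mol.
mass KHC8H4O4 = 0.01197 x 204.22 = 2.446 g, so %KHC8H4O4 = 2.446/3.9650 x 100 = 61.7%.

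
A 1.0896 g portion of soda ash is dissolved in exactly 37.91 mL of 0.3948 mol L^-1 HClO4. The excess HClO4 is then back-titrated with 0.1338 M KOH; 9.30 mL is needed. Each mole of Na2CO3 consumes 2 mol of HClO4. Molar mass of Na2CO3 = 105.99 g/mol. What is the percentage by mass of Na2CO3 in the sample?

Total n(HClO4) added = 0.3948 x 0.03791 = 0.01497 mol.
n(KOH) used = 0.1338 x 0.009300 = 0.001244 mol, which equals the excess n(HClO4).
So n(HClO4) consumed by the sample = 0.01497 - 0.001244 = 0.01372 mol.
n(Na2CO3) = 0.01372 / 2 = 0.006861 mol.
mass Na2CO3 = 0.006861 x 105.99 = 0.7272 g, so %Na2CO3 = 0.7272/1.0896 x 100 = 66.7%.

66.7%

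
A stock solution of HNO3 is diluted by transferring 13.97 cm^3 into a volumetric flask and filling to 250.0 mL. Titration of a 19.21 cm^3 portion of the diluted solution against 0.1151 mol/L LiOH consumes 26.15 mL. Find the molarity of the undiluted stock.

2.80 M

n(LiOH) = 0.1151 x 0.02615 = 0.003010 mol.
n(HNO3) in the aliquot = 0.003010 mol.
[diluted HNO3] = 0.003010 / 0.01921 = 0.1567 M.
Dilution factor = 250.0/13.97 = 17.90, so [stock] = 0.1567 x 17.90 = 2.80 M.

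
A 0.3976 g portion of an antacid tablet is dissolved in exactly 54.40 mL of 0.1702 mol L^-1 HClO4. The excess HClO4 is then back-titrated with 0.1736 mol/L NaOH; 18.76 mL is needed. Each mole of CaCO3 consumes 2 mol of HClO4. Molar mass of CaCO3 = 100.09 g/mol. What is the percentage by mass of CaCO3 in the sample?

75.5%

Total n(HClO4) added = 0.1702 x 0.05440 = 0.009259 mol.
n(NaOH) used = 0.1736 x 0.01876 = 0.003257 mol, which equals the excess n(HClO4).
So n(HClO4) consumed by the sample = 0.009259 - 0.003257 = 0.006002 mol.
n(CaCO3) = 0.006002 / 2 = 0.003001 mol.
mass CaCO3 = 0.003001 x 100.09 = 0.3004 g, so %CaCO3 = 0.3004/0.3976 x 100 = 75.5%.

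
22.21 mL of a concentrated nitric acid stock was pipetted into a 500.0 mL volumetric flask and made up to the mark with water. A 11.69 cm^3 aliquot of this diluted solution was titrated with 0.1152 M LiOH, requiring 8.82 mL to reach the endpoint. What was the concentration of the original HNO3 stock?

1.96 M

n(LiOH) = 0.1152 x 0.008820 = 0.001016 mol.
n(HNO3) in the aliquot = 0.001016 mol.
[diluted HNO3] = 0.001016 / 0.01169 = 0.08692 M.
Dilution factor = 500.0/22.21 = 22.51, so [stock] = 0.08692 x 22.51 = 1.96 M.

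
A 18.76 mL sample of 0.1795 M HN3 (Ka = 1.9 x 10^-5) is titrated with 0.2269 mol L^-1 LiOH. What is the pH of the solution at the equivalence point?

8.86

n(HN3) = 0.1795 x 0.01876 = 0.003367 mol; V(LiOH) at equivalence = 0.003367/0.2269 = 0.01484 L.
At equivalence all the acid is converted to N3-; total volume = 0.01876 + 0.01484 = 0.03360 L, so [N3-] = 0.003367/0.03360 = 0.1002 M.
Kb = Kw/Ka = 1.0e-14 / 1.9 x 10^-5 = 5.26e-10.
[OH^-] = sqrt(Kb x [N3-]) = sqrt(5.26e-10 x 0.1002) = 7.26e-6 M.
pOH = 5.14, so pH = 14.00 - 5.14 = 8.86.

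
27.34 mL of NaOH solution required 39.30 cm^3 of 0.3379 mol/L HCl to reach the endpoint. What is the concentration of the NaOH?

n(HCl) delivered = 0.3379 x 0.03930 = 0.01328 mol.
For a 1:1 reaction, n(NaOH) = 0.01328 mol.
[NaOH] = 0.01328 mol / 0.02734 L = 0.486 M.

0.486 M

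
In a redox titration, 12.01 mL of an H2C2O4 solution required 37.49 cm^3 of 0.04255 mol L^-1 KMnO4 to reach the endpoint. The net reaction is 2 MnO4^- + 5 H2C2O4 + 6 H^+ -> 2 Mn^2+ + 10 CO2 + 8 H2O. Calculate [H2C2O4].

n(KMnO4) = 0.04255 x 0.03749 = 0.001595 mol.
From the balanced equation, 2 mol KMnO4 reacts with 5 mol H2C2O4, so n(H2C2O4) = 0.001595 x 5/2 = 0.003988 mol.
[H2C2O4] = 0.003988 / 0.01201 L = 0.332 M.

0.332 M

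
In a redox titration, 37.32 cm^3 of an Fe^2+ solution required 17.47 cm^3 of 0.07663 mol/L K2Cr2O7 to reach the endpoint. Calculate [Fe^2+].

n(K2Cr2O7) = 0.07663 x 0.01747 = 0.001339 mol.
From the balanced equation, 1 mol K2Cr2O7 reacts with 6 mol Fe^2+, so n(Fe^2+) = 0.001339 x 6/1 = 0.008032 mol.
[Fe^2+] = 0.008032 / 0.03732 L = 0.215 M.

0.215 M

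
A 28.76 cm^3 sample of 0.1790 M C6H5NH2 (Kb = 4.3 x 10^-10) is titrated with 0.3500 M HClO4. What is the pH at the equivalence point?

n(C6H5NH2) = 0.1790 x 0.02876 = 0.005148 mol; V(HClO4) at equivalence = 0.005148/0.3500 = 0.01471 L.
At equivalence the base is fully converted to C6H5NH3+; total volume = 0.04347 L, so [C6H5NH3+] = 0.005148/0.04347 = 0.1184 M.
Ka(C6H5NH3+) = Kw/Kb = 1.0e-14 / 4.3 x 10^-10 = 2.33e-5.
[H^+] = sqrt(Ka x [C6H5NH3+]) = sqrt(2.33e-5 x 0.1184) = 0.00166 M.
pH = -log(0.00166) = 2.78.

2.78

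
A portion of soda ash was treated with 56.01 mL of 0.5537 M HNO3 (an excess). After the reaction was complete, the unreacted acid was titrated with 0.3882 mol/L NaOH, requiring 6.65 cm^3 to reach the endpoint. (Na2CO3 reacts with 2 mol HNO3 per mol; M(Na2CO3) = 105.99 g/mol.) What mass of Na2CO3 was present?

Total n(HNO3) added = 0.5537 x 0.05601 = 0.03101 mol.
n(NaOH) used = 0.3882 x 0.006650 = 0.002582 mol, which equals the excess n(HNO3).
So n(HNO3) consumed by the sample = 0.03101 - 0.002582 = 0.02843 mol.
n(Na2CO3) = 0.02843 / 2 = 0.01422 mol.
mass = 0.01422 mol x 105.99 g/mol = 1.51 g.

1.51 g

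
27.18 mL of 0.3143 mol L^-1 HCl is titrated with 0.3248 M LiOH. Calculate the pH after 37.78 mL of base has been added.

12.76

n(acid) = 0.3143 x 0.02718 = 0.008543 mol; n(LiOH) added = 0.3248 x 0.03778 = 0.01227 mol.
Base is in excess by 0.01227 - 0.008543 = 0.003728 mol in a total volume of 0.06496 L.
[OH^-] = 0.003728/0.06496 = 0.05739 M, so pOH = 1.24 and pH = 14.00 - 1.24 = 12.76.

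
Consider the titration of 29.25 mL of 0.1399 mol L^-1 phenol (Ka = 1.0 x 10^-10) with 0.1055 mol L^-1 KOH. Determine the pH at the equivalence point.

n(C6H5OH) = 0.1399 x 0.02925 = 0.004092 mol; V(KOH) at equivalence = 0.004092/0.1055 = 0.03879 L.
At equivalence all the acid is converted to C6H5O-; total volume = 0.02925 + 0.03879 = 0.06804 L, so [C6H5O-] = 0.004092/0.06804 = 0.06014 M.
Kb = Kw/Ka = 1.0e-14 / 1.0 x 10^-10 = 0.000100.
[OH^-] = sqrt(Kb x [C6H5O-]) = sqrt(0.000100 x 0.06014) = 0.00245 M.
pOH = 2.61, so pH = 14.00 - 2.61 = 11.39.

11.39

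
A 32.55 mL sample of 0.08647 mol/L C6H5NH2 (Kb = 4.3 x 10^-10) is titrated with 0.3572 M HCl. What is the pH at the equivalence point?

n(C6H5NH2) = 0.08647 x 0.03255 = 0.002815 mol; V(HCl) at equivalence = 0.002815/0.3572 = 0.007880 L.
At equivalence the base is fully converted to C6H5NH3+; total volume = 0.04043 L, so [C6H5NH3+] = 0.002815/0.04043 = 0.06962 M.
Ka(C6H5NH3+) = Kw/Kb = 1.0e-14 / 4.3 x 10^-10 = 2.33e-5.
[H^+] = sqrt(Ka x [C6H5NH3+]) = sqrt(2.33e-5 x 0.06962) = 0.00127 M.
pH = -log(0.00127) = 2.90.

2.90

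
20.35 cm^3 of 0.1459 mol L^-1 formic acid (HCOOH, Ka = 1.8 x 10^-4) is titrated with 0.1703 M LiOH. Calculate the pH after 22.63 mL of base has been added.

12.31

n(acid) = 0.1459 x 0.02035 = 0.002969 mol; n(LiOH) added = 0.1703 x 0.02263 = 0.003854 mol.
Base is in excess by 0.003854 - 0.002969 = 0.0008848 mol in a total volume of 0.04298 L.
[OH^-] = 0.0008848/0.04298 = 0.02059 M, so pOH = 1.69 and pH = 14.00 - 1.69 = 12.31.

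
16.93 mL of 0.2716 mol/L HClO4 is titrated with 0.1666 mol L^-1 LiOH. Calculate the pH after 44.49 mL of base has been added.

12.66

n(acid) = 0.2716 x 0.01693 = 0.004598 mol; n(LiOH) added = 0.1666 x 0.04449 = 0.007412 mol.
Base is in excess by 0.007412 - 0.004598 = 0.002814 mol in a total volume of 0.06142 L.
[OH^-] = 0.002814/0.06142 = 0.04581 M, so pOH = 1.34 and pH = 14.00 - 1.34 = 12.66.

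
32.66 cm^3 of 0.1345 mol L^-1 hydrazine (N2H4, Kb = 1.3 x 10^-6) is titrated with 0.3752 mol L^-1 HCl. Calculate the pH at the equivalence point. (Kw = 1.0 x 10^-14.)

4.56

n(N2H4) = 0.1345 x 0.03266 = 0.004393 mol; V(HCl) at equivalence = 0.004393/0.3752 = 0.01171 L.
At equivalence the base is fully converted to N2H5+; total volume = 0.04437 L, so [N2H5+] = 0.004393/0.04437 = 0.09901 M.
Ka(N2H5+) = Kw/Kb = 1.0e-14 / 1.3 x 10^-6 = 7.69e-9.
[H^+] = sqrt(Ka x [N2H5+]) = sqrt(7.69e-9 x 0.09901) = 2.76e-5 M.
pH = -log(2.76e-5) = 4.56.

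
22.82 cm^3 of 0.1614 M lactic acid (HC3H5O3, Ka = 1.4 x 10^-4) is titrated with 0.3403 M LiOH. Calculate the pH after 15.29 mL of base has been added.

12.60

n(acid) = 0.1614 x 0.02282 = 0.003683 mol; n(LiOH) added = 0.3403 x 0.01529 = 0.005203 mol.
Base is in excess by 0.005203 - 0.003683 = 0.001520 mol in a total volume of 0.03811 L.
[OH^-] = 0.001520/0.03811 = 0.03989 M, so pOH = 1.40 and pH = 14.00 - 1.40 = 12.60.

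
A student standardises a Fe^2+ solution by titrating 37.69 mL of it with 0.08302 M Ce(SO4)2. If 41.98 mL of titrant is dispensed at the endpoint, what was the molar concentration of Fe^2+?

n(Ce(SO4)2) = 0.08302 x 0.04198 = 0.003485 mol.
From the balanced equation, 1 mol Ce(SO4)2 reacts with 1 mol Fe^2+, so n(Fe^2+) = 0.003485 x 1/1 = 0.003485 mol.
[Fe^2+] = 0.003485 / 0.03769 L = 0.0925 M.

0.0925 M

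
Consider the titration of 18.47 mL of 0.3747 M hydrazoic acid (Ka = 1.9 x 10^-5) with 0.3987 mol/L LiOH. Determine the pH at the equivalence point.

9.00

n(HN3) = 0.3747 x 0.01847 = 0.006921 mol; V(LiOH) at equivalence = 0.006921/0.3987 = 0.01736 L.
At equivalence all the acid is converted to N3-; total volume = 0.01847 + 0.01736 = 0.03583 L, so [N3-] = 0.006921/0.03583 = 0.1932 M.
Kb = Kw/Ka = 1.0e-14 / 1.9 x 10^-5 = 5.26e-10.
[OH^-] = sqrt(Kb x [N3-]) = sqrt(5.26e-10 x 0.1932) = 1.01e-5 M.
pOH = 5.00, so pH = 14.00 - 5.00 = 9.00.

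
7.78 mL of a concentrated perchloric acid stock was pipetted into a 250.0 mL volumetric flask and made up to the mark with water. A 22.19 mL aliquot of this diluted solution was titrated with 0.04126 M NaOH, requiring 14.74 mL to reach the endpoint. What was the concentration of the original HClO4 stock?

n(NaOH) = 0.04126 x 0.01474 = 0.0006082 mol.
n(HClO4) in the aliquot = 0.0006082 mol.
[diluted HClO4] = 0.0006082 / 0.02219 = 0.02741 M.
Dilution factor = 250.0/7.780 = 32.13, so [stock] = 0.02741 x 32.13 = 0.881 M.

0.881 M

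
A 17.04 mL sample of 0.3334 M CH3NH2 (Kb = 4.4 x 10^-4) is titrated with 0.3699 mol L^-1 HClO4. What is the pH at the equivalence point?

5.70

n(CH3NH2) = 0.3334 x 0.01704 = 0.005681 mol; V(HClO4) at equivalence = 0.005681/0.3699 = 0.01536 L.
At equivalence the base is fully converted to CH3NH3+; total volume = 0.03240 L, so [CH3NH3+] = 0.005681/0.03240 = 0.1754 M.
Ka(CH3NH3+) = Kw/Kb = 1.0e-14 / 4.4 x 10^-4 = 2.27e-11.
[H^+] = sqrt(Ka x [CH3NH3+]) = sqrt(2.27e-11 x 0.1754) = 2.00e-6 M.
pH = -log(2.00e-6) = 5.70.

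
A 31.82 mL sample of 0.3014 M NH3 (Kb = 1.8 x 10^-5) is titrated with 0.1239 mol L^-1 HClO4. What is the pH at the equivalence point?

5.16

n(NH3) = 0.3014 x 0.03182 = 0.009591 mol; V(HClO4) at equivalence = 0.009591/0.1239 = 0.07741 L.
At equivalence the base is fully converted to NH4+; total volume = 0.1092 L, so [NH4+] = 0.009591/0.1092 = 0.08780 M.
Ka(NH4+) = Kw/Kb = 1.0e-14 / 1.8 x 10^-5 = 5.56e-10.
[H^+] = sqrt(Ka x [NH4+]) = sqrt(5.56e-10 x 0.08780) = 6.98e-6 M.
pH = -log(6.98e-6) = 5.16.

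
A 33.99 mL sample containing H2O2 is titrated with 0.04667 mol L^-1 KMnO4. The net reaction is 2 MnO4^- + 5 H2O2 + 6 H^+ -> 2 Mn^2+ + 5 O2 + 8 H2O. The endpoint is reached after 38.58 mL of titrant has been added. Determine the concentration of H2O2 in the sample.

n(KMnO4) = 0.04667 x 0.03858 = 0.001801 mol.
From the balanced equation, 2 mol KMnO4 reacts with 5 mol H2O2, so n(H2O2) = 0.001801 x 5/2 = 0.004501 mol.
[H2O2] = 0.004501 / 0.03399 L = 0.132 M.

0.132 M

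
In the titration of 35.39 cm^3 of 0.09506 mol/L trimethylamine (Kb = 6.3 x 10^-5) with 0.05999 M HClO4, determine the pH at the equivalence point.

5.62

n((CH3)3N) = 0.09506 x 0.03539 = 0.003364 mol; V(HClO4) at equivalence = 0.003364/0.05999 = 0.05608 L.
At equivalence the base is fully converted to (CH3)3NH+; total volume = 0.09147 L, so [(CH3)3NH+] = 0.003364/0.09147 = 0.03678 M.
Ka((CH3)3NH+) = Kw/Kb = 1.0e-14 / 6.3 x 10^-5 = 1.59e-10.
[H^+] = sqrt(Ka x [(CH3)3NH+]) = sqrt(1.59e-10 x 0.03678) = 2.42e-6 M.
pH = -log(2.42e-6) = 5.62.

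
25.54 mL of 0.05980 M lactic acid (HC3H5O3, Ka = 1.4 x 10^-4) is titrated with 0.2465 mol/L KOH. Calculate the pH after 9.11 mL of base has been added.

12.32

n(acid) = 0.05980 x 0.02554 = 0.001527 mol; n(KOH) added = 0.2465 x 0.009110 = 0.002246 mol.
Base is in excess by 0.002246 - 0.001527 = 0.0007183 mol in a total volume of 0.03465 L.
[OH^-] = 0.0007183/0.03465 = 0.02073 M, so pOH = 1.68 and pH = 14.00 - 1.68 = 12.32.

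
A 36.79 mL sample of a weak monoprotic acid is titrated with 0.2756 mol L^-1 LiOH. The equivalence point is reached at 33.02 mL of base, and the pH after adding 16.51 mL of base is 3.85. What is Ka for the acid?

16.51 mL is half of the equivalence volume, so this is the half-equivalence point where [HA] = [A^-].
At half-equivalence pH = pKa, so pKa = 3.85.
Ka = 10^(-3.85) = 1.4 x 10^-4.

1.4 x 10^-4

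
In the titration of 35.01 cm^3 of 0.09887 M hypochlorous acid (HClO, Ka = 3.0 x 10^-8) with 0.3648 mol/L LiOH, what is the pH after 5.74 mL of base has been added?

7.71

Initial n(HClO) = 0.09887 x 0.03501 = 0.003461 mol.
n(LiOH) added = 0.3648 x 0.005740 = 0.002094 mol, converting that many moles of HClO to ClO-.
Remaining n(HClO) = 0.001367 mol; n(ClO-) = 0.002094 mol.
By Henderson-Hasselbalch, pH = pKa + log([A^-]/[HA]) = 7.52 + log(0.002094/0.001367) = 7.52 + (+0.19) = 7.71.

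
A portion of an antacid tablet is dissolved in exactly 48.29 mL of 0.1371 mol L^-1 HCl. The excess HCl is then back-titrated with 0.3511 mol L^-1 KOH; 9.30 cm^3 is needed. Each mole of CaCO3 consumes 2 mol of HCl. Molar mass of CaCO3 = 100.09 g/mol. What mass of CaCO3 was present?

Total n(HCl) added = 0.1371 x 0.04829 = 0.006621 mol.
n(KOH) used = 0.3511 x 0.009300 = 0.003265 mol, which equals the excess n(HCl).
So n(HCl) consumed by the sample = 0.006621 - 0.003265 = 0.003355 mol.
n(CaCO3) = 0.003355 / 2 = 0.001678 mol.
mass = 0.001678 mol x 100.09 g/mol = 0.168 g.

0.168 g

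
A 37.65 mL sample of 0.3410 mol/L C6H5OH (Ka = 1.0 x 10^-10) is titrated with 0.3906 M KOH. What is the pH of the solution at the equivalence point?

n(C6H5OH) = 0.3410 x 0.03765 = 0.01284 mol; V(KOH) at equivalence = 0.01284/0.3906 = 0.03287 L.
At equivalence all the acid is converted to C6H5O-; total volume = 0.03765 + 0.03287 = 0.07052 L, so [C6H5O-] = 0.01284/0.07052 = 0.1821 M.
Kb = Kw/Ka = 1.0e-14 / 1.0 x 10^-10 = 0.000100.
[OH^-] = sqrt(Kb x [C6H5O-]) = sqrt(0.000100 x 0.1821) = 0.00427 M.
pOH = 2.37, so pH = 14.00 - 2.37 = 11.63.

11.63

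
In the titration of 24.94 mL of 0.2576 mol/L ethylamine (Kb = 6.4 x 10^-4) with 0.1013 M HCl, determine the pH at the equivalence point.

n(C2H5NH2) = 0.2576 x 0.02494 = 0.006425 mol; V(HCl) at equivalence = 0.006425/0.1013 = 0.06342 L.
At equivalence the base is fully converted to C2H5NH3+; total volume = 0.08836 L, so [C2H5NH3+] = 0.006425/0.08836 = 0.07271 M.
Ka(C2H5NH3+) = Kw/Kb = 1.0e-14 / 6.4 x 10^-4 = 1.56e-11.
[H^+] = sqrt(Ka x [C2H5NH3+]) = sqrt(1.56e-11 x 0.07271) = 1.07e-6 M.
pH = -log(1.07e-6) = 5.97.

5.97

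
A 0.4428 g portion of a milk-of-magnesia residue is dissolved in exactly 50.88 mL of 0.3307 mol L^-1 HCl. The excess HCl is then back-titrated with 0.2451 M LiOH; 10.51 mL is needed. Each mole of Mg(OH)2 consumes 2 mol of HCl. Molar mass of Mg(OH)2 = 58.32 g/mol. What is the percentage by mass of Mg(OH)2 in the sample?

Total n(HCl) added = 0.3307 x 0.05088 = 0.01683 mol.
n(LiOH) used = 0.2451 x 0.01051 = 0.002576 mol, which equals the excess n(HCl).
So n(HCl) consumed by the sample = 0.01683 - 0.002576 = 0.01425 mol.
n(Mg(OH)2) = 0.01425 / 2 = 0.007125 mol.
mass Mg(OH)2 = 0.007125 x 58.32 = 0.4155 g, so %Mg(OH)2 = 0.4155/0.4428 x 100 = 93.8%.

93.8%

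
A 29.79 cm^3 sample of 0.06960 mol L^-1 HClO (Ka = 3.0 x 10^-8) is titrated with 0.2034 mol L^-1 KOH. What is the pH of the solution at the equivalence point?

10.12

n(HClO) = 0.06960 x 0.02979 = 0.002073 mol; V(KOH) at equivalence = 0.002073/0.2034 = 0.01019 L.
At equivalence all the acid is converted to ClO-; total volume = 0.02979 + 0.01019 = 0.03998 L, so [ClO-] = 0.002073/0.03998 = 0.05186 M.
Kb = Kw/Ka = 1.0e-14 / 3.0 x 10^-8 = 3.33e-7.
[OH^-] = sqrt(Kb x [ClO-]) = sqrt(3.33e-7 x 0.05186) = 0.000131 M.
pOH = 3.88, so pH = 14.00 - 3.88 = 10.12.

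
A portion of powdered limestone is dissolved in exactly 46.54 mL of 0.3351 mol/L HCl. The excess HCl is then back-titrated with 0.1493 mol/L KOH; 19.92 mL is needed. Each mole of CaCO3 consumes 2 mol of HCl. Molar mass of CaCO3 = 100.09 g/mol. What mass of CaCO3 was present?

0.632 g

Total n(HCl) added = 0.3351 x 0.04654 = 0.01560 mol.
n(KOH) used = 0.1493 x 0.01992 = 0.002974 mol, which equals the excess n(HCl).
So n(HCl) consumed by the sample = 0.01560 - 0.002974 = 0.01262 mol.
n(CaCO3) = 0.01262 / 2 = 0.006311 mol.
mass = 0.006311 mol x 100.09 g/mol = 0.632 g.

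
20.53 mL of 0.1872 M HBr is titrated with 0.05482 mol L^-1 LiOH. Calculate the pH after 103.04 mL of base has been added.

n(acid) = 0.1872 x 0.02053 = 0.003843 mol; n(LiOH) added = 0.05482 x 0.1030 = 0.005649 mol.
Base is in excess by 0.005649 - 0.003843 = 0.001805 mol in a total volume of 0.1236 L.
[OH^-] = 0.001805/0.1236 = 0.01461 M, so pOH = 1.84 and pH = 14.00 - 1.84 = 12.16.

12.16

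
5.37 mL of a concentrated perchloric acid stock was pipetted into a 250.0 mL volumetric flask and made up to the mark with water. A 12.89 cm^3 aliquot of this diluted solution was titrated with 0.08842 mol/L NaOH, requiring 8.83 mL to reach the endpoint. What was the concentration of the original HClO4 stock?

n(NaOH) = 0.08842 x 0.008830 = 0.0007807 mol.
n(HClO4) in the aliquot = 0.0007807 mol.
[diluted HClO4] = 0.0007807 / 0.01289 = 0.06057 M.
Dilution factor = 250.0/5.370 = 46.55, so [stock] = 0.06057 x 46.55 = 2.82 M.

2.82 M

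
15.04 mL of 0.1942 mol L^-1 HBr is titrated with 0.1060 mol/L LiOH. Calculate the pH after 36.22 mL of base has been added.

n(acid) = 0.1942 x 0.01504 = 0.002921 mol; n(LiOH) added = 0.1060 x 0.03622 = 0.003839 mol.
Base is in excess by 0.003839 - 0.002921 = 0.0009186 mol in a total volume of 0.05126 L.
[OH^-] = 0.0009186/0.05126 = 0.01792 M, so pOH = 1.75 and pH = 14.00 - 1.75 = 12.25.

12.25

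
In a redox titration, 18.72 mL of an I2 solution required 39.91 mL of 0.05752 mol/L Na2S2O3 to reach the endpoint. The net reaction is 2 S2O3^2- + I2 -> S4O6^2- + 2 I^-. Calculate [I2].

n(Na2S2O3) = 0.05752 x 0.03991 = 0.002296 mol.
From the balanced equation, 2 mol Na2S2O3 reacts with 1 mol I2, so n(I2) = 0.002296 x 1/2 = 0.001148 mol.
[I2] = 0.001148 / 0.01872 L = 0.0613 M.

0.0613 M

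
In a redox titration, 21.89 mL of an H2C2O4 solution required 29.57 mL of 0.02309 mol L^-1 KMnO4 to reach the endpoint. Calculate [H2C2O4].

n(KMnO4) = 0.02309 x 0.02957 = 0.0006828 mol.
From the balanced equation, 2 mol KMnO4 reacts with 5 mol H2C2O4, so n(H2C2O4) = 0.0006828 x 5/2 = 0.001707 mol.
[H2C2O4] = 0.001707 / 0.02189 L = 0.0780 M.

0.0780 M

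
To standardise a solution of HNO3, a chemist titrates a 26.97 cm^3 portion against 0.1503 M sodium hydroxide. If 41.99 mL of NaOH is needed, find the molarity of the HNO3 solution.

0.234 M

n(NaOH) delivered = 0.1503 x 0.04199 = 0.006311 mol.
For a 1:1 reaction, n(HNO3) = 0.006311 mol.
[HNO3] = 0.006311 mol / 0.02697 L = 0.234 M.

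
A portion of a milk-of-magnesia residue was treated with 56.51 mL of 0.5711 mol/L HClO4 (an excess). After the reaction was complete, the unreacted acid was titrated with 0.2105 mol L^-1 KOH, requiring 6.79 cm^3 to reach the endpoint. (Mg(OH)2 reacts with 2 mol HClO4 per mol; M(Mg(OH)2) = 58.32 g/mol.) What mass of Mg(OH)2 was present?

0.899 g

Total n(HClO4) added = 0.5711 x 0.05651 = 0.03227 mol.
n(KOH) used = 0.2105 x 0.006790 = 0.001429 mol, which equals the excess n(HClO4).
So n(HClO4) consumed by the sample = 0.03227 - 0.001429 = 0.03084 mol.
n(Mg(OH)2) = 0.03084 / 2 = 0.01542 mol.
mass = 0.01542 mol x 58.32 g/mol = 0.899 g.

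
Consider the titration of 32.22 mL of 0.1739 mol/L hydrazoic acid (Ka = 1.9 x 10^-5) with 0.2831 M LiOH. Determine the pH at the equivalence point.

8.88

n(HN3) = 0.1739 x 0.03222 = 0.005603 mol; V(LiOH) at equivalence = 0.005603/0.2831 = 0.01979 L.
At equivalence all the acid is converted to N3-; total volume = 0.03222 + 0.01979 = 0.05201 L, so [N3-] = 0.005603/0.05201 = 0.1077 M.
Kb = Kw/Ka = 1.0e-14 / 1.9 x 10^-5 = 5.26e-10.
[OH^-] = sqrt(Kb x [N3-]) = sqrt(5.26e-10 x 0.1077) = 7.53e-6 M.
pOH = 5.12, so pH = 14.00 - 5.12 = 8.88.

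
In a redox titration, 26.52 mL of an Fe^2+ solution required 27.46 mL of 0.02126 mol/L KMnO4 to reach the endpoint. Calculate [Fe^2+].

n(KMnO4) = 0.02126 x 0.02746 = 0.0005838 mol.
From the balanced equation, 1 mol KMnO4 reacts with 5 mol Fe^2+, so n(Fe^2+) = 0.0005838 x 5/1 = 0.002919 mol.
[Fe^2+] = 0.002919 / 0.02652 L = 0.110 M.

0.110 M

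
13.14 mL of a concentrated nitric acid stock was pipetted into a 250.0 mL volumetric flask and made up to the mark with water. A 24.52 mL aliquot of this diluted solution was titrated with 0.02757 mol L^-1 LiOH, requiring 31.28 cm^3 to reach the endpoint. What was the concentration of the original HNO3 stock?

0.669 M

n(LiOH) = 0.02757 x 0.03128 = 0.0008624 mol.
n(HNO3) in the aliquot = 0.0008624 mol.
[diluted HNO3] = 0.0008624 / 0.02452 = 0.03517 M.
Dilution factor = 250.0/13.14 = 19.03, so [stock] = 0.03517 x 19.03 = 0.669 M.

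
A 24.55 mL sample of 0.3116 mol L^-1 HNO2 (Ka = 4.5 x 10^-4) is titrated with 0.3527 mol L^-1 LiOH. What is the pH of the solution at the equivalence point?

n(HNO2) = 0.3116 x 0.02455 = 0.007650 mol; V(LiOH) at equivalence = 0.007650/0.3527 = 0.02169 L.
At equivalence all the acid is converted to NO2-; total volume = 0.02455 + 0.02169 = 0.04624 L, so [NO2-] = 0.007650/0.04624 = 0.1654 M.
Kb = Kw/Ka = 1.0e-14 / 4.5 x 10^-4 = 2.22e-11.
[OH^-] = sqrt(Kb x [NO2-]) = sqrt(2.22e-11 x 0.1654) = 1.92e-6 M.
pOH = 5.72, so pH = 14.00 - 5.72 = 8.28.

8.28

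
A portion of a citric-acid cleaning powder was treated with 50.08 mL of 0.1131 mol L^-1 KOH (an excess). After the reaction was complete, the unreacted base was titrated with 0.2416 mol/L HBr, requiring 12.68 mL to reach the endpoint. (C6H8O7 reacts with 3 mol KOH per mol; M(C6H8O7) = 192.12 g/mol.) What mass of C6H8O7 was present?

Total n(KOH) added = 0.1131 x 0.05008 = 0.005664 mol.
n(HBr) used = 0.2416 x 0.01268 = 0.003063 mol, which equals the excess n(KOH).
So n(KOH) consumed by the sample = 0.005664 - 0.003063 = 0.002601 mol.
n(C6H8O7) = 0.002601 / 3 = 0.0008669 mol.
mass = 0.0008669 mol x 192.12 g/mol = 0.167 g.

0.167 g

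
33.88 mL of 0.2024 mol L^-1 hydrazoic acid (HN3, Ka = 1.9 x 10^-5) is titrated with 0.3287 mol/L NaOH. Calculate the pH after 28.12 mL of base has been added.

n(acid) = 0.2024 x 0.03388 = 0.006857 mol; n(NaOH) added = 0.3287 x 0.02812 = 0.009243 mol.
Base is in excess by 0.009243 - 0.006857 = 0.002386 mol in a total volume of 0.06200 L.
[OH^-] = 0.002386/0.06200 = 0.03848 M, so pOH = 1.41 and pH = 14.00 - 1.41 = 12.59.

12.59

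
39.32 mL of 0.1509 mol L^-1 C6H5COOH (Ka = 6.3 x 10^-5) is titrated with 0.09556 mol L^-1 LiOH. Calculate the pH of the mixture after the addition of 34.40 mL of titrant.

Initial n(C6H5COOH) = 0.1509 x 0.03932 = 0.005933 mol.
n(LiOH) added = 0.09556 x 0.03440 = 0.003287 mol, converting that many moles of C6H5COOH to C6H5COO-.
Remaining n(C6H5COOH) = 0.002646 mol; n(C6H5COO-) = 0.003287 mol.
By Henderson-Hasselbalch, pH = pKa + log([A^-]/[HA]) = 4.20 + log(0.003287/0.002646) = 4.20 + (+0.09) = 4.29.

4.29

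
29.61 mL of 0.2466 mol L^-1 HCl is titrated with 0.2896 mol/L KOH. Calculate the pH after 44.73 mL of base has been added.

12.88

n(acid) = 0.2466 x 0.02961 = 0.007302 mol; n(KOH) added = 0.2896 x 0.04473 = 0.01295 mol.
Base is in excess by 0.01295 - 0.007302 = 0.005652 mol in a total volume of 0.07434 L.
[OH^-] = 0.005652/0.07434 = 0.07603 M, so pOH = 1.12 and pH = 14.00 - 1.12 = 12.88.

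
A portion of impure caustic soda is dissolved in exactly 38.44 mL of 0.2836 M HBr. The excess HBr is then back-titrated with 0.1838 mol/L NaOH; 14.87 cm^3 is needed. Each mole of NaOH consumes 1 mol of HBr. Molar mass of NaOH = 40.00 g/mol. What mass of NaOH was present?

Total n(HBr) added = 0.2836 x 0.03844 = 0.01090 mol.
n(NaOH) used = 0.1838 x 0.01487 = 0.002733 mol, which equals the excess n(HBr).
So n(HBr) consumed by the sample = 0.01090 - 0.002733 = 0.008168 mol.
n(NaOH) = 0.008168 / 1 = 0.008168 mol.
mass = 0.008168 mol x 40.00 g/mol = 0.327 g.

0.327 g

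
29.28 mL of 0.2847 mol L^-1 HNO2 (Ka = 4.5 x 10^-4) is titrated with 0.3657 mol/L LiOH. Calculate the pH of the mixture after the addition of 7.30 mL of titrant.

Initial n(HNO2) = 0.2847 x 0.02928 = 0.008336 mol.
n(LiOH) added = 0.3657 x 0.007300 = 0.002670 mol, converting that many moles of HNO2 to NO2-.
Remaining n(HNO2) = 0.005666 mol; n(NO2-) = 0.002670 mol.
By Henderson-Hasselbalch, pH = pKa + log([A^-]/[HA]) = 3.35 + log(0.002670/0.005666) = 3.35 + (-0.33) = 3.02.

3.02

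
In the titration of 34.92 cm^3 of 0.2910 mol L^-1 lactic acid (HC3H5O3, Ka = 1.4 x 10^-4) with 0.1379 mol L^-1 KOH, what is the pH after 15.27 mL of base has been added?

3.27

Initial n(HC3H5O3) = 0.2910 x 0.03492 = 0.01016 mol.
n(KOH) added = 0.1379 x 0.01527 = 0.002106 mol, converting that many moles of HC3H5O3 to C3H5O3-.
Remaining n(HC3H5O3) = 0.008056 mol; n(C3H5O3-) = 0.002106 mol.
By Henderson-Hasselbalch, pH = pKa + log([A^-]/[HA]) = 3.85 + log(0.002106/0.008056) = 3.85 + (-0.58) = 3.27.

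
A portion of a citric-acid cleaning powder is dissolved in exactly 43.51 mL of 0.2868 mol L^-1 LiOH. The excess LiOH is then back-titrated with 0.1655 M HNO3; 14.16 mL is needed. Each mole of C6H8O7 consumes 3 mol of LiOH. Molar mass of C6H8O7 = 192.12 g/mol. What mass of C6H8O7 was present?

0.649 g

Total n(LiOH) added = 0.2868 x 0.04351 = 0.01248 mol.
n(HNO3) used = 0.1655 x 0.01416 = 0.002343 mol, which equals the excess n(LiOH).
So n(LiOH) consumed by the sample = 0.01248 - 0.002343 = 0.01014 mol.
n(C6H8O7) = 0.01014 / 3 = 0.003378 mol.
mass = 0.003378 mol x 192.12 g/mol = 0.649 g.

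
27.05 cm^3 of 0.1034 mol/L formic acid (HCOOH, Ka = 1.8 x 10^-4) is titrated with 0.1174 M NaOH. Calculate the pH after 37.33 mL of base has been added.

n(acid) = 0.1034 x 0.02705 = 0.002797 mol; n(NaOH) added = 0.1174 x 0.03733 = 0.004383 mol.
Base is in excess by 0.004383 - 0.002797 = 0.001586 mol in a total volume of 0.06438 L.
[OH^-] = 0.001586/0.06438 = 0.02463 M, so pOH = 1.61 and pH = 14.00 - 1.61 = 12.39.

12.39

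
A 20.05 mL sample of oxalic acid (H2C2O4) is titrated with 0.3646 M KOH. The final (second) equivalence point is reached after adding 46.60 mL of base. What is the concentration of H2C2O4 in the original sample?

n(KOH) = 0.3646 x 0.04660 = 0.01699 mol.
At the final (second) equivalence point, 2 mol OH^- react per mol H2C2O4, so n(H2C2O4) = 0.01699 / 2 = 0.008495 mol.
[H2C2O4] = 0.008495 / 0.02005 L = 0.424 M.

0.424 M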